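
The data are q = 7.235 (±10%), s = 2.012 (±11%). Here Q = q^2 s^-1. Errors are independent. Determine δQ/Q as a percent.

22.8%

Q is a product of powers, so relative uncertainties combine in quadrature:
  (2·δq/q)² = (2×0.100)² = 0.0400;  (-1·δs/s)² = (-1×0.110)² = 0.0121
δQ/Q = √(0.0521) = 0.228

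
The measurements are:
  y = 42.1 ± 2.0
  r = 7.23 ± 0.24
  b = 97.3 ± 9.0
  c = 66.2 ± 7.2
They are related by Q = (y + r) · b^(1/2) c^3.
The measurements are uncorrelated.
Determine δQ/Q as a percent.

Let u = y + r = 49.3. δu = √(δy² + δr²) = √(4.00 + 0.0576) = 2.01, so δu/u = 0.0408.
Q is then a monomial in u, b, c:
δQ/Q = √((δu/u)² + (½·δb/b)² + (3·δc/c)²) = √(0.00167 + 0.00214 + 0.106) = 0.332

33.2%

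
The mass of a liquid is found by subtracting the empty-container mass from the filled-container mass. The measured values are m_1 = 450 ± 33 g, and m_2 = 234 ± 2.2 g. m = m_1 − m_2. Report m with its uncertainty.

216 ± 33.1 g

m is a linear combination, so absolute uncertainties add in quadrature:
  (δm_1)² = 1090;  (δm_2)² = 4.84
δm = √(1090) = 33.1 g
m = 216 g.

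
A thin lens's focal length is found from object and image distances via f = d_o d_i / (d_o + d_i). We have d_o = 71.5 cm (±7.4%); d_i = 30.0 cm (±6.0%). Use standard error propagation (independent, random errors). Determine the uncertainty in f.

1.01 cm

∂f/∂d_o = (d_i/(d_o+d_i))² = 0.0874;  ∂f/∂d_i = (d_o/(d_o+d_i))² = 0.496
δf = √((∂f/∂d_o · δd_o)² + (∂f/∂d_i · δd_i)²) = √(0.214 + 0.798) = 1.01 cm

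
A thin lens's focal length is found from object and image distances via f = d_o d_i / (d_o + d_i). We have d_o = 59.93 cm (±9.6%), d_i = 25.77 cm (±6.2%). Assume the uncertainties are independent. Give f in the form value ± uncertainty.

∂f/∂d_o = (d_i/(d_o+d_i))² = 0.0904;  ∂f/∂d_i = (d_o/(d_o+d_i))² = 0.489
δf = √((∂f/∂d_o · δd_o)² + (∂f/∂d_i · δd_i)²) = √(0.271 + 0.610) = 0.939 cm
f = 18.02 cm.

18.02 ± 0.939 cm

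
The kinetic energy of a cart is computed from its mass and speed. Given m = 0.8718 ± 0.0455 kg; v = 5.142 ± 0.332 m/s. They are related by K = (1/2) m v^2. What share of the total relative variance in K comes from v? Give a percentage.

(δK/K)² = (1·δm/m)² + (2·δv/v)²
  m term: (1×0.0522)² = 0.00272
  v term: (2×0.0646)² = 0.0167
Total = 0.0194. Share from v = 0.0167/0.0194 = 0.860.

86.0%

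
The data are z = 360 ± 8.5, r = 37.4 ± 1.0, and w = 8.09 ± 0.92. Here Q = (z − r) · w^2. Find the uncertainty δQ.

Let u = z − r = 323. δu = √(δz² + δr²) = √(72.2 + 1.00) = 8.56, so δu/u = 0.0265.
Q is then a monomial in u, w:
δQ/Q = √((δu/u)² + (2·δw/w)²) = √(0.000704 + 0.0517) = 0.229
Q = 21100, so δQ = 0.229 × 21100 = 4830.

4830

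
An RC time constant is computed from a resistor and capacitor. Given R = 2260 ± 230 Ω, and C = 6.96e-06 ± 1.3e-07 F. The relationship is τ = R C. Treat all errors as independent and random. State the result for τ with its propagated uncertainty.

Relative error in a monomial: (δτ/τ)² = Σ (nᵢ · δxᵢ/xᵢ)².
  (1·δR/R)² = (1×0.102)² = 0.0104;  (1·δC/C)² = (1×0.0187)² = 0.000349
δτ/τ = √(0.0107) = 0.103
τ = 0.0157 s, so δτ = 0.103 × 0.0157 = 0.00163 s.

0.0157 ± 0.00163 s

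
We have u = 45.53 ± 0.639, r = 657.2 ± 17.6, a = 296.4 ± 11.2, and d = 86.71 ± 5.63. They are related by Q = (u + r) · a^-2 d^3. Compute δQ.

Let w = u + r = 702.7. δw = √(δu² + δr²) = √(0.408 + 310) = 17.6, so δw/w = 0.0251.
Q is then a monomial in w, a, d:
δQ/Q = √((δw/w)² + (-2·δa/a)² + (3·δd/d)²) = √(0.000628 + 0.00571 + 0.0379) = 0.210
Q = 5215, so δQ = 0.210 × 5215 = 1100.

1100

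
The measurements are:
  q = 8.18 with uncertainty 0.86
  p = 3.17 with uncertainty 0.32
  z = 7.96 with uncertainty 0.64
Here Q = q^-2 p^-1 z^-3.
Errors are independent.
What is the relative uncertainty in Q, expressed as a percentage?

Q is a product of powers, so relative uncertainties combine in quadrature:
  (-2·δq/q)² = (-2×0.105)² = 0.0442;  (-1·δp/p)² = (-1×0.101)² = 0.0102;  (-3·δz/z)² = (-3×0.0804)² = 0.0582
δQ/Q = √(0.113) = 0.336

33.6%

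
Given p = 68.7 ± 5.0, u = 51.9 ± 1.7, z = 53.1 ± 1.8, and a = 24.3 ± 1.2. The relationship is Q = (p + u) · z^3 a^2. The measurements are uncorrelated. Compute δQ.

Let w = p + u = 121. δw = √(δp² + δu²) = √(25.0 + 2.89) = 5.28, so δw/w = 0.0438.
Q is then a monomial in w, z, a:
δQ/Q = √((δw/w)² + (3·δz/z)² + (2·δa/a)²) = √(0.00192 + 0.0103 + 0.00975) = 0.148
Q = 1.07e+10, so δQ = 0.148 × 1.07e+10 = 1.58e+09.

1.58e+09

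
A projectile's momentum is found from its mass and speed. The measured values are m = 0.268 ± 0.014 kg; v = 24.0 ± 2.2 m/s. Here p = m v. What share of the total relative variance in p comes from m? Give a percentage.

24.5%

(δp/p)² = (1·δm/m)² + (1·δv/v)²
  m term: (1×0.0522)² = 0.00273
  v term: (1×0.0917)² = 0.00840
Total = 0.0111. Share from m = 0.00273/0.0111 = 0.245.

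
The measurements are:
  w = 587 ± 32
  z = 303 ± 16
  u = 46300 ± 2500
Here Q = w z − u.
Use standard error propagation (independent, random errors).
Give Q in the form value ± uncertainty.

Let p = w·z = 1.78e+05. δp/p = √((1·δw/w)² + (1·δz/z)²) = √(0.00297 + 0.00279) = 0.0759, so δp = 13500.
Q = p − u: δQ = √(δp² + δu²) = √(1.82e+08 + 6.25e+06) = 13700
Q = 1.32e+05.

(1.32 ± 0.137) × 10^5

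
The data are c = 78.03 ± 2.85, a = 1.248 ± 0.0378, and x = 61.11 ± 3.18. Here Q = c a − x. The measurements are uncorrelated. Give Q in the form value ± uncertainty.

36.27 ± 5.61

Let p = c·a = 97.38. δp/p = √((1·δc/c)² + (1·δa/a)²) = √(0.00133 + 0.000917) = 0.0474, so δp = 4.62.
Q = p − x: δQ = √(δp² + δx²) = √(21.4 + 10.1) = 5.61
Q = 36.27.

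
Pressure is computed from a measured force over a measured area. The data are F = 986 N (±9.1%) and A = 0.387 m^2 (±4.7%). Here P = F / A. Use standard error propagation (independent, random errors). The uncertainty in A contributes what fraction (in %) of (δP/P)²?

(δP/P)² = (1·δF/F)² + (-1·δA/A)²
  F term: (1×0.0910)² = 0.00828
  A term: (-1×0.0470)² = 0.00221
Total = 0.0105. Share from A = 0.00221/0.0105 = 0.211.

21.1%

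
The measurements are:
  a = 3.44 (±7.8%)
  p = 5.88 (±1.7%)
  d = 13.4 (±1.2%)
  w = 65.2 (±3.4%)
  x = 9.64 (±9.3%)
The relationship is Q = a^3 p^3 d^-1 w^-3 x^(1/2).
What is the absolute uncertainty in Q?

0.00183

For a monomial Q ∝ a^3, p^3, d^-1, w^-3, x^(1/2), fractional errors add in quadrature:
  (3·δa/a)² = (3×0.0780)² = 0.0548;  (3·δp/p)² = (3×0.0170)² = 0.00260;  (-1·δd/d)² = (-1×0.0120)² = 0.000144;  (-3·δw/w)² = (-3×0.0340)² = 0.0104;  (½·δx/x)² = (0.5×0.0930)² = 0.00216
δQ/Q = √(0.0701) = 0.265
Q = 0.00692, so δQ = 0.265 × 0.00692 = 0.00183.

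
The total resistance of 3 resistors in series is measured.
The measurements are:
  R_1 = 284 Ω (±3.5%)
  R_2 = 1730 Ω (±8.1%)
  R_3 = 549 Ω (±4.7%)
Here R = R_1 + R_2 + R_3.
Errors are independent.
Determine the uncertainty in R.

143 Ω

Each term contributes (cᵢ δxᵢ)² to (δR)²:
  (δR_1)² = 98.8;  (δR_2)² = 19600;  (δR_3)² = 666
δR = √(20400) = 143 Ω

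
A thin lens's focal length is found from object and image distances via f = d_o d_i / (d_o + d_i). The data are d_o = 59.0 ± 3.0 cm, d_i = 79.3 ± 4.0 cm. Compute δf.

∂f/∂d_o = (d_i/(d_o+d_i))² = 0.329;  ∂f/∂d_i = (d_o/(d_o+d_i))² = 0.182
δf = √((∂f/∂d_o · δd_o)² + (∂f/∂d_i · δd_i)²) = √(0.973 + 0.530) = 1.23 cm

1.23 cm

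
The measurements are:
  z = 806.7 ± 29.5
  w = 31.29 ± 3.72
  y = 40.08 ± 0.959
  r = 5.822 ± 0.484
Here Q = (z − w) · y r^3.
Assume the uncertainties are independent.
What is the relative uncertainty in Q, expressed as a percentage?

25.3%

Let u = z − w = 775.4. δu = √(δz² + δw²) = √(870 + 13.8) = 29.7, so δu/u = 0.0383.
Q is then a monomial in u, y, r:
δQ/Q = √((δu/u)² + (1·δy/y)² + (3·δr/r)²) = √(0.00147 + 0.000573 + 0.0622) = 0.253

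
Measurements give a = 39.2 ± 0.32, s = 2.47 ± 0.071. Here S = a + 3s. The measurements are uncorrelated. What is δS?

For a sum/difference, combine absolute errors in quadrature:
  (δa)² = 0.102;  (3·δs)² = 0.0454
δS = √(0.148) = 0.384

0.384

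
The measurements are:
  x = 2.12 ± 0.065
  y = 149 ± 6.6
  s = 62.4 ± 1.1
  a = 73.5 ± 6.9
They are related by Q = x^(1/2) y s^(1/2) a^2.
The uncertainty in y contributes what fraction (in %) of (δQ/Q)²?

5.23%

(δQ/Q)² = (½·δx/x)² + (1·δy/y)² + (½·δs/s)² + (2·δa/a)²
  x term: (0.5×0.0307)² = 0.000235
  y term: (1×0.0443)² = 0.00196
  s term: (0.5×0.0176)² = 7.77e-05
  a term: (2×0.0939)² = 0.0353
Total = 0.0375. Share from y = 0.00196/0.0375 = 0.0523.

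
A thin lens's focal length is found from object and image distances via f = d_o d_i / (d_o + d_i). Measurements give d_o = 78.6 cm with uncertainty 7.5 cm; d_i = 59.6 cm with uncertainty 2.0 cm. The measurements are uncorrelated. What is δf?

∂f/∂d_o = (d_i/(d_o+d_i))² = 0.186;  ∂f/∂d_i = (d_o/(d_o+d_i))² = 0.323
δf = √((∂f/∂d_o · δd_o)² + (∂f/∂d_i · δd_i)²) = √(1.95 + 0.419) = 1.54 cm

1.54 cm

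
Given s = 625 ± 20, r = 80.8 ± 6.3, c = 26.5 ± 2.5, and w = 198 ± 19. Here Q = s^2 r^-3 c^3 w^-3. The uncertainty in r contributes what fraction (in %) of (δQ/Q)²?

24.7%

(δQ/Q)² = (2·δs/s)² + (-3·δr/r)² + (3·δc/c)² + (-3·δw/w)²
  s term: (2×0.0320)² = 0.00410
  r term: (-3×0.0780)² = 0.0547
  c term: (3×0.0943)² = 0.0801
  w term: (-3×0.0960)² = 0.0829
Total = 0.222. Share from r = 0.0547/0.222 = 0.247.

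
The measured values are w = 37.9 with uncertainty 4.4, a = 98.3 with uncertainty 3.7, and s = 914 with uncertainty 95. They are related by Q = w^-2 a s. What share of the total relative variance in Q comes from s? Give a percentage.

(δQ/Q)² = (-2·δw/w)² + (1·δa/a)² + (1·δs/s)²
  w term: (-2×0.116)² = 0.0539
  a term: (1×0.0376)² = 0.00142
  s term: (1×0.104)² = 0.0108
Total = 0.0661. Share from s = 0.0108/0.0661 = 0.163.

16.3%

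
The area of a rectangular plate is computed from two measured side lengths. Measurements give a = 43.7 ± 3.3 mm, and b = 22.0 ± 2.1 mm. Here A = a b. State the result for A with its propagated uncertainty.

For a monomial A ∝ a, b, fractional errors add in quadrature:
  (1·δa/a)² = (1×0.0755)² = 0.00570;  (1·δb/b)² = (1×0.0955)² = 0.00911
δA/A = √(0.0148) = 0.122
A = 961 mm^2, so δA = 0.122 × 961 = 117 mm^2.

961 ± 117 mm^2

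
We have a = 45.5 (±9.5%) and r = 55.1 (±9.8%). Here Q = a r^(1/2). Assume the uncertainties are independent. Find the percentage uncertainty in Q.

Q is a product of powers, so relative uncertainties combine in quadrature:
  (1·δa/a)² = (1×0.0950)² = 0.00903;  (½·δr/r)² = (0.5×0.0980)² = 0.00240
δQ/Q = √(0.0114) = 0.107

10.7%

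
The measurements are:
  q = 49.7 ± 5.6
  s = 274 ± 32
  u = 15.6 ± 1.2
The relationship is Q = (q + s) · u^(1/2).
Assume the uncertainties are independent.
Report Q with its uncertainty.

1280 ± 137

Let w = q + s = 324. δw = √(δq² + δs²) = √(31.4 + 1020) = 32.5, so δw/w = 0.100.
Q is then a monomial in w, u:
δQ/Q = √((δw/w)² + (½·δu/u)²) = √(0.0101 + 0.00148) = 0.107
Q = 1280, so δQ = 0.107 × 1280 = 137.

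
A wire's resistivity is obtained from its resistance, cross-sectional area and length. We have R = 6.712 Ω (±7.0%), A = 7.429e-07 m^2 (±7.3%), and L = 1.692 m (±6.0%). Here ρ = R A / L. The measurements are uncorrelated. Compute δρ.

Relative error in a monomial: (δρ/ρ)² = Σ (nᵢ · δxᵢ/xᵢ)².
  (1·δR/R)² = (1×0.0700)² = 0.00490;  (1·δA/A)² = (1×0.0730)² = 0.00533;  (-1·δL/L)² = (-1×0.0600)² = 0.00360
δρ/ρ = √(0.0138) = 0.118
ρ = 2.947e-06 Ω·m, so δρ = 0.118 × 2.947e-06 = 3.47e-07 Ω·m.

3.47e-07 Ω·m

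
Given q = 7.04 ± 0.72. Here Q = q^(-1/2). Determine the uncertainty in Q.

Each factor contributes (exponent × relative error)² to (δQ/Q)²:
  (−½·δq/q)² = (-0.5×0.102)² = 0.00261
δQ/Q = √(0.00261) = 0.0511
Q = 0.377, so δQ = 0.0511 × 0.377 = 0.0193.

0.0193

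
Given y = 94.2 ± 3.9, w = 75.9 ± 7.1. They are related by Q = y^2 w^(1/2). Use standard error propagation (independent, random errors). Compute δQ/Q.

Each factor contributes (exponent × relative error)² to (δQ/Q)²:
  (2·δy/y)² = (2×0.0414)² = 0.00686;  (½·δw/w)² = (0.5×0.0935)² = 0.00219
δQ/Q = √(0.00904) = 0.0951

0.0951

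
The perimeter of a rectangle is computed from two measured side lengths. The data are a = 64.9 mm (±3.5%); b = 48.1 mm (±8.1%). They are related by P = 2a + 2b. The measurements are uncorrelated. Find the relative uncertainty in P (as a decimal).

0.0399

P is a linear combination, so absolute uncertainties add in quadrature:
  (2·δa)² = 20.6;  (2·δb)² = 60.7
δP = √(81.4) = 9.02 mm
P = 226 mm, so δP/P = 9.02/226 = 0.0399.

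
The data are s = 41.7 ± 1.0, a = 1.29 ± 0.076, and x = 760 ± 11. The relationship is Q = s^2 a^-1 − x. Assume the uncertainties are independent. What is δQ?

103

Let p = s^2·a^-1 = 1350. δp/p = √((2·δs/s)² + (-1·δa/a)²) = √(0.00230 + 0.00347) = 0.0760, so δp = 102.
Q = p − x: δQ = √(δp² + δx²) = √(10500 + 121) = 103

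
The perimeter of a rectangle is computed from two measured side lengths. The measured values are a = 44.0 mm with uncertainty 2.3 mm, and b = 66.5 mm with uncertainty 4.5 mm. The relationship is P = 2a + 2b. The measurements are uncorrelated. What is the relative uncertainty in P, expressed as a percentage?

4.57%

Absolute uncertainties add in quadrature for a linear combination:
  (2·δa)² = 21.2;  (2·δb)² = 81.0
δP = √(102) = 10.1 mm
P = 221 mm, so δP/P = 10.1/221 = 0.0457.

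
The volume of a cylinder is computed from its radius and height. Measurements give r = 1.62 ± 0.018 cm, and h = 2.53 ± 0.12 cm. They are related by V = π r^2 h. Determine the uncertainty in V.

1.09 cm^3

Since V is a product/quotient, work with relative uncertainties:
  (2·δr/r)² = (2×0.0111)² = 0.000494;  (1·δh/h)² = (1×0.0474)² = 0.00225
δV/V = √(0.00274) = 0.0524
V = 20.9 cm^3, so δV = 0.0524 × 20.9 = 1.09 cm^3.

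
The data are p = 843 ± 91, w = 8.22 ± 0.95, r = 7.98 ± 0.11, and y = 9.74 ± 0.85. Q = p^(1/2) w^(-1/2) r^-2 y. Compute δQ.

0.187

Since Q is a product/quotient, work with relative uncertainties:
  (½·δp/p)² = (0.5×0.108)² = 0.00291;  (−½·δw/w)² = (-0.5×0.116)² = 0.00334;  (-2·δr/r)² = (-2×0.0138)² = 0.000760;  (1·δy/y)² = (1×0.0873)² = 0.00762
δQ/Q = √(0.0146) = 0.121
Q = 1.55, so δQ = 0.121 × 1.55 = 0.187.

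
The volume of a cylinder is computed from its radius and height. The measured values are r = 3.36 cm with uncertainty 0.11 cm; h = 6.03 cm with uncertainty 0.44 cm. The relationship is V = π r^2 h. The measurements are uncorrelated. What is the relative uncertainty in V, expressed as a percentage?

For a monomial V ∝ r^2, h, fractional errors add in quadrature:
  (2·δr/r)² = (2×0.0327)² = 0.00429;  (1·δh/h)² = (1×0.0730)² = 0.00532
δV/V = √(0.00961) = 0.0980

9.80%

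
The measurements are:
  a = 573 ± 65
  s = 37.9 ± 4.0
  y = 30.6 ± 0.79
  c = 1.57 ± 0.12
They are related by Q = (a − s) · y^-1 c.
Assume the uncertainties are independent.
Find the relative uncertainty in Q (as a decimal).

0.146

Let u = a − s = 535. δu = √(δa² + δs²) = √(4220 + 16.0) = 65.1, so δu/u = 0.122.
Q is then a monomial in u, y, c:
δQ/Q = √((δu/u)² + (-1·δy/y)² + (1·δc/c)²) = √(0.0148 + 0.000667 + 0.00584) = 0.146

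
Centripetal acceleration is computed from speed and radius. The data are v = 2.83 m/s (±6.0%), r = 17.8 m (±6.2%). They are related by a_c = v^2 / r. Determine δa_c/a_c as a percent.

Since a_c is a product/quotient, work with relative uncertainties:
  (2·δv/v)² = (2×0.0600)² = 0.0144;  (-1·δr/r)² = (-1×0.0620)² = 0.00384
δa_c/a_c = √(0.0182) = 0.135

13.5%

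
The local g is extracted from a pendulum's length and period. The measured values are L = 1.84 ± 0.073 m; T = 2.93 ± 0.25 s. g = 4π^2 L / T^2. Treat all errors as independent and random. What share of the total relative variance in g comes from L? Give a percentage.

(δg/g)² = (1·δL/L)² + (-2·δT/T)²
  L term: (1×0.0397)² = 0.00157
  T term: (-2×0.0853)² = 0.0291
Total = 0.0307. Share from L = 0.00157/0.0307 = 0.0513.

5.13%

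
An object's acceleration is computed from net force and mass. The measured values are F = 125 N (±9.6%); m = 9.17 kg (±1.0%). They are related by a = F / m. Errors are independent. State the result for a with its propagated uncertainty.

a is a product of powers, so relative uncertainties combine in quadrature:
  (1·δF/F)² = (1×0.0960)² = 0.00922;  (-1·δm/m)² = (-1×0.0100)² = 0.000100
δa/a = √(0.00932) = 0.0965
a = 13.6 m/s^2, so δa = 0.0965 × 13.6 = 1.32 m/s^2.

13.6 ± 1.32 m/s^2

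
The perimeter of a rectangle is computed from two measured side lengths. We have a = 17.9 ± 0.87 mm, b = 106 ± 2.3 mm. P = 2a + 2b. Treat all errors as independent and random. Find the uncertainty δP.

Sums and differences: (δP)² = Σ (cᵢ δxᵢ)².
  (2·δa)² = 3.03;  (2·δb)² = 21.2
δP = √(24.2) = 4.92 mm

4.92 mm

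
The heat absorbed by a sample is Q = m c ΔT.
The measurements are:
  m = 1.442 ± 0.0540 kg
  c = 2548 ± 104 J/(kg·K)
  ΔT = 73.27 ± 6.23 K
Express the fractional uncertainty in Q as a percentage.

10.1%

Since Q is a product/quotient, work with relative uncertainties:
  (1·δm/m)² = (1×0.0374)² = 0.00140;  (1·δc/c)² = (1×0.0408)² = 0.00167;  (1·δΔT/ΔT)² = (1×0.0850)² = 0.00723
δQ/Q = √(0.0103) = 0.101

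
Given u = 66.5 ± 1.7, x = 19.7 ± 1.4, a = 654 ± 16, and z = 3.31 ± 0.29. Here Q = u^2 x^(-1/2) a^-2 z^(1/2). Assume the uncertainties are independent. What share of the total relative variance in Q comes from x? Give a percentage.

15.4%

(δQ/Q)² = (2·δu/u)² + (−½·δx/x)² + (-2·δa/a)² + (½·δz/z)²
  u term: (2×0.0256)² = 0.00261
  x term: (-0.5×0.0711)² = 0.00126
  a term: (-2×0.0245)² = 0.00239
  z term: (0.5×0.0876)² = 0.00192
Total = 0.00819. Share from x = 0.00126/0.00819 = 0.154.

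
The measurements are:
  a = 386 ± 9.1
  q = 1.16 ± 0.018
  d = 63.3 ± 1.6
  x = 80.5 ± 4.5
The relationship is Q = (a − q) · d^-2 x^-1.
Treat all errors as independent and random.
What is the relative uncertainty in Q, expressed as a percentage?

7.90%

Let u = a − q = 385. δu = √(δa² + δq²) = √(82.8 + 0.000324) = 9.10, so δu/u = 0.0236.
Q is then a monomial in u, d, x:
δQ/Q = √((δu/u)² + (-2·δd/d)² + (-1·δx/x)²) = √(0.000559 + 0.00256 + 0.00312) = 0.0790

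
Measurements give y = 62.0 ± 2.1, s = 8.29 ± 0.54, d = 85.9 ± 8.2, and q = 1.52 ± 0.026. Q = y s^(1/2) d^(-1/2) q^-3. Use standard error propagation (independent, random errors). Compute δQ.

Q is a product of powers, so relative uncertainties combine in quadrature:
  (1·δy/y)² = (1×0.0339)² = 0.00115;  (½·δs/s)² = (0.5×0.0651)² = 0.00106;  (−½·δd/d)² = (-0.5×0.0955)² = 0.00228;  (-3·δq/q)² = (-3×0.0171)² = 0.00263
δQ/Q = √(0.00712) = 0.0844
Q = 5.48, so δQ = 0.0844 × 5.48 = 0.463.

0.463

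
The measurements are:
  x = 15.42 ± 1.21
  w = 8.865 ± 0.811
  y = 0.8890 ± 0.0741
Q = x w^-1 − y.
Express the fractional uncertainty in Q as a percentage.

Let p = x·w^-1 = 1.739. δp/p = √((1·δx/x)² + (-1·δw/w)²) = √(0.00616 + 0.00837) = 0.121, so δp = 0.210.
Q = p − y: δQ = √(δp² + δy²) = √(0.0440 + 0.00549) = 0.222
Q = 0.8504, so δQ/Q = 0.222/0.8504 = 0.261.

26.1%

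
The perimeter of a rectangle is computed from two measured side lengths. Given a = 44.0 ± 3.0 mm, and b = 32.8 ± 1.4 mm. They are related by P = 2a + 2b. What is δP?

6.62 mm

Sums and differences: (δP)² = Σ (cᵢ δxᵢ)².
  (2·δa)² = 36.0;  (2·δb)² = 7.84
δP = √(43.8) = 6.62 mm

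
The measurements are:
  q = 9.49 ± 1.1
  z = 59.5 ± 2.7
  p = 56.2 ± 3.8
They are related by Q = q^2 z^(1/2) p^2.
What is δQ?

Products/powers → add relative errors in quadrature, weighted by exponent:
  (2·δq/q)² = (2×0.116)² = 0.0537;  (½·δz/z)² = (0.5×0.0454)² = 0.000515;  (2·δp/p)² = (2×0.0676)² = 0.0183
δQ/Q = √(0.0725) = 0.269
Q = 2.19e+06, so δQ = 0.269 × 2.19e+06 = 5.91e+05.

5.91e+05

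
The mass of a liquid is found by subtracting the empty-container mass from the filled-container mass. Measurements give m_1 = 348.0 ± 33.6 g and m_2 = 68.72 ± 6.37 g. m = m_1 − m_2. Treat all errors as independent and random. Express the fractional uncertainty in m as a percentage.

12.2%

Sums and differences: (δm)² = Σ (cᵢ δxᵢ)².
  (δm_1)² = 1130;  (δm_2)² = 40.6
δm = √(1170) = 34.2 g
m = 279.3 g, so δm/m = 34.2/279.3 = 0.122.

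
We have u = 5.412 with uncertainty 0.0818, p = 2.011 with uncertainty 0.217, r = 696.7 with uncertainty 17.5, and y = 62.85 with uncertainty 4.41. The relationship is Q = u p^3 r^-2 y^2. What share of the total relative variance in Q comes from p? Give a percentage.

(δQ/Q)² = (1·δu/u)² + (3·δp/p)² + (-2·δr/r)² + (2·δy/y)²
  u term: (1×0.0151)² = 0.000228
  p term: (3×0.108)² = 0.105
  r term: (-2×0.0251)² = 0.00252
  y term: (2×0.0702)² = 0.0197
Total = 0.127. Share from p = 0.105/0.127 = 0.824.

82.4%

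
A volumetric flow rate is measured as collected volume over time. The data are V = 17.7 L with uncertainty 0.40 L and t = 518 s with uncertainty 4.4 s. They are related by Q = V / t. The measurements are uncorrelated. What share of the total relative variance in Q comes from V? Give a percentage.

87.6%

(δQ/Q)² = (1·δV/V)² + (-1·δt/t)²
  V term: (1×0.0226)² = 0.000511
  t term: (-1×0.00849)² = 7.22e-05
Total = 0.000583. Share from V = 0.000511/0.000583 = 0.876.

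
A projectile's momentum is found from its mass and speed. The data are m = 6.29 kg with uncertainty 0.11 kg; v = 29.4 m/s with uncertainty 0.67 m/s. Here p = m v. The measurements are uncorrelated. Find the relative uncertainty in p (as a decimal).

0.0287

Since p is a product/quotient, work with relative uncertainties:
  (1·δm/m)² = (1×0.0175)² = 0.000306;  (1·δv/v)² = (1×0.0228)² = 0.000519
δp/p = √(0.000825) = 0.0287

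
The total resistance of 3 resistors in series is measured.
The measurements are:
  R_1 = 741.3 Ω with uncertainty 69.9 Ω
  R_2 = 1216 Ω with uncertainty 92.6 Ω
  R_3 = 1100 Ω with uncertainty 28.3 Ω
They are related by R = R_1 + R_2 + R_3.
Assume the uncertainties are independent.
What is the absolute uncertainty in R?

Each term contributes (cᵢ δxᵢ)² to (δR)²:
  (δR_1)² = 4890;  (δR_2)² = 8570;  (δR_3)² = 801
δR = √(14300) = 119 Ω

119 Ω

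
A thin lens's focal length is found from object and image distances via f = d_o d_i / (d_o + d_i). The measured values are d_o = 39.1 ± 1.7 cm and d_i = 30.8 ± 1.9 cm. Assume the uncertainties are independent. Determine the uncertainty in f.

∂f/∂d_o = (d_i/(d_o+d_i))² = 0.194;  ∂f/∂d_i = (d_o/(d_o+d_i))² = 0.313
δf = √((∂f/∂d_o · δd_o)² + (∂f/∂d_i · δd_i)²) = √(0.109 + 0.353) = 0.680 cm

0.680 cm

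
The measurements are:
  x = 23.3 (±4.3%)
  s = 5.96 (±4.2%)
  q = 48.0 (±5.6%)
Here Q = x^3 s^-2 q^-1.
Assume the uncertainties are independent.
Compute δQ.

1.22

Q is a product of powers, so relative uncertainties combine in quadrature:
  (3·δx/x)² = (3×0.0430)² = 0.0166;  (-2·δs/s)² = (-2×0.0420)² = 0.00706;  (-1·δq/q)² = (-1×0.0560)² = 0.00314
δQ/Q = √(0.0268) = 0.164
Q = 7.42, so δQ = 0.164 × 7.42 = 1.22.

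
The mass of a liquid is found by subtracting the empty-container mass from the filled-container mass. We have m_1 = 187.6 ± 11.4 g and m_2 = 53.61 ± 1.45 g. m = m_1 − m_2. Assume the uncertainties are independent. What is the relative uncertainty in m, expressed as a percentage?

8.58%

m is a linear combination, so absolute uncertainties add in quadrature:
  (δm_1)² = 130;  (δm_2)² = 2.10
δm = √(132) = 11.5 g
m = 134.0 g, so δm/m = 11.5/134.0 = 0.0858.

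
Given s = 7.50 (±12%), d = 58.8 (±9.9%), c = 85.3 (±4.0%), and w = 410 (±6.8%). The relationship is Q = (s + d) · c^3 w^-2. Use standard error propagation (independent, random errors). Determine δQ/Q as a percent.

20.2%

Let u = s + d = 66.3. δu = √(δs² + δd²) = √(0.810 + 33.9) = 5.89, so δu/u = 0.0888.
Q is then a monomial in u, c, w:
δQ/Q = √((δu/u)² + (3·δc/c)² + (-2·δw/w)²) = √(0.00789 + 0.0144 + 0.0185) = 0.202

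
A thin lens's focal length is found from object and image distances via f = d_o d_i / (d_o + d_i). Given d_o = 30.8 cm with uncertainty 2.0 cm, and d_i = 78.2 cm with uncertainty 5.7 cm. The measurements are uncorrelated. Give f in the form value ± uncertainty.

∂f/∂d_o = (d_i/(d_o+d_i))² = 0.515;  ∂f/∂d_i = (d_o/(d_o+d_i))² = 0.0798
δf = √((∂f/∂d_o · δd_o)² + (∂f/∂d_i · δd_i)²) = √(1.06 + 0.207) = 1.13 cm
f = 22.1 cm.

22.1 ± 1.13 cm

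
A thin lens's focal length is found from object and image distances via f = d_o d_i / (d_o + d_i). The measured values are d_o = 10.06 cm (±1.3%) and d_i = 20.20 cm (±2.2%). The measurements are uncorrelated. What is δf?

∂f/∂d_o = (d_i/(d_o+d_i))² = 0.446;  ∂f/∂d_i = (d_o/(d_o+d_i))² = 0.111
δf = √((∂f/∂d_o · δd_o)² + (∂f/∂d_i · δd_i)²) = √(0.00340 + 0.00241) = 0.0762 cm

0.0762 cm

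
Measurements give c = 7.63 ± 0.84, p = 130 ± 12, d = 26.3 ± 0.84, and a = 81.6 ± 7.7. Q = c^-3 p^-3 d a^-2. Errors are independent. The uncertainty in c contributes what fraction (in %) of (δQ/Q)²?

49.0%

(δQ/Q)² = (-3·δc/c)² + (-3·δp/p)² + (1·δd/d)² + (-2·δa/a)²
  c term: (-3×0.110)² = 0.109
  p term: (-3×0.0923)² = 0.0767
  d term: (1×0.0319)² = 0.00102
  a term: (-2×0.0944)² = 0.0356
Total = 0.222. Share from c = 0.109/0.222 = 0.490.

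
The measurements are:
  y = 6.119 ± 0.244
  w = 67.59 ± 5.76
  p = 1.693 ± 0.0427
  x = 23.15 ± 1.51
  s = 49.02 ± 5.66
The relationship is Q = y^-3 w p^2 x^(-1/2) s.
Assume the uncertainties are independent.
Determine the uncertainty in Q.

1.69

Each factor contributes (exponent × relative error)² to (δQ/Q)²:
  (-3·δy/y)² = (-3×0.0399)² = 0.0143;  (1·δw/w)² = (1×0.0852)² = 0.00726;  (2·δp/p)² = (2×0.0252)² = 0.00254;  (−½·δx/x)² = (-0.5×0.0652)² = 0.00106;  (1·δs/s)² = (1×0.115)² = 0.0133
δQ/Q = √(0.0385) = 0.196
Q = 8.615, so δQ = 0.196 × 8.615 = 1.69.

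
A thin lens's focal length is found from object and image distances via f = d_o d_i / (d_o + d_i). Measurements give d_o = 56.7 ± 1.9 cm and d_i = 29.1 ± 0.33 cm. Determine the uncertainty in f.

0.262 cm

∂f/∂d_o = (d_i/(d_o+d_i))² = 0.115;  ∂f/∂d_i = (d_o/(d_o+d_i))² = 0.437
δf = √((∂f/∂d_o · δd_o)² + (∂f/∂d_i · δd_i)²) = √(0.0478 + 0.0208) = 0.262 cm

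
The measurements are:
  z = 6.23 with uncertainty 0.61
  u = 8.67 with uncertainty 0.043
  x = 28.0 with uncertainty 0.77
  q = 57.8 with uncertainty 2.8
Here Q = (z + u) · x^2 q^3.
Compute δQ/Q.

0.161

Let w = z + u = 14.9. δw = √(δz² + δu²) = √(0.372 + 0.00185) = 0.612, so δw/w = 0.0410.
Q is then a monomial in w, x, q:
δQ/Q = √((δw/w)² + (2·δx/x)² + (3·δq/q)²) = √(0.00168 + 0.00302 + 0.0211) = 0.161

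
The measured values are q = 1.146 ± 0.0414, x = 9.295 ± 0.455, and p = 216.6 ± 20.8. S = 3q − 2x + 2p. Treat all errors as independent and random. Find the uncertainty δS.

Each term contributes (cᵢ δxᵢ)² to (δS)²:
  (3·δq)² = 0.0154;  (2·δx)² = 0.828;  (2·δp)² = 1730
δS = √(1730) = 41.6

41.6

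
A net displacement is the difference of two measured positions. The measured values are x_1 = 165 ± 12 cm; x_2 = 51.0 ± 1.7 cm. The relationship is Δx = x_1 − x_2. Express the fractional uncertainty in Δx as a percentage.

Sums and differences: (δΔx)² = Σ (cᵢ δxᵢ)².
  (δx_1)² = 144;  (δx_2)² = 2.89
δΔx = √(147) = 12.1 cm
Δx = 114 cm, so δΔx/Δx = 12.1/114 = 0.106.

10.6%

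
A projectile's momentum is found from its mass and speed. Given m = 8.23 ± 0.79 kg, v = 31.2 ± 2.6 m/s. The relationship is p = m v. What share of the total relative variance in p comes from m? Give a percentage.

57.0%

(δp/p)² = (1·δm/m)² + (1·δv/v)²
  m term: (1×0.0960)² = 0.00921
  v term: (1×0.0833)² = 0.00694
Total = 0.0162. Share from m = 0.00921/0.0162 = 0.570.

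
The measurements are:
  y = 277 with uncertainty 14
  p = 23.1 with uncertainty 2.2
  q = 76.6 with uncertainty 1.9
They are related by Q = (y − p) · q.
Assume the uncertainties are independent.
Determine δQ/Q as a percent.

6.11%

Let u = y − p = 254. δu = √(δy² + δp²) = √(196 + 4.84) = 14.2, so δu/u = 0.0558.
Q is then a monomial in u, q:
δQ/Q = √((δu/u)² + (1·δq/q)²) = √(0.00312 + 0.000615) = 0.0611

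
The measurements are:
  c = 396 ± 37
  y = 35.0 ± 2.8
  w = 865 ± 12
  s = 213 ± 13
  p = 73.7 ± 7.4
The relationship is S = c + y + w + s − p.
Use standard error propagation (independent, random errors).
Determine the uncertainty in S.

Sums and differences: (δS)² = Σ (cᵢ δxᵢ)².
  (δc)² = 1370;  (δy)² = 7.84;  (δw)² = 144;  (δs)² = 169;  (δp)² = 54.8
δS = √(1740) = 41.8

41.8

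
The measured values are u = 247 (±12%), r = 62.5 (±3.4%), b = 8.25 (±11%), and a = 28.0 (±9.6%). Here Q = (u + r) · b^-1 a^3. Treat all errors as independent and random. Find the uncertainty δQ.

2.66e+05

Let w = u + r = 310. δw = √(δu² + δr²) = √(879 + 4.52) = 29.7, so δw/w = 0.0960.
Q is then a monomial in w, b, a:
δQ/Q = √((δw/w)² + (-1·δb/b)² + (3·δa/a)²) = √(0.00922 + 0.0121 + 0.0829) = 0.323
Q = 8.24e+05, so δQ = 0.323 × 8.24e+05 = 2.66e+05.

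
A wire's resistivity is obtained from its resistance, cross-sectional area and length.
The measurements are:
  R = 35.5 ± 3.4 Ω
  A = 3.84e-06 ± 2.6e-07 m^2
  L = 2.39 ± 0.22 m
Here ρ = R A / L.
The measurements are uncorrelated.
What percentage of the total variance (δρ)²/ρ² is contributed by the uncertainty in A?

(δρ/ρ)² = (1·δR/R)² + (1·δA/A)² + (-1·δL/L)²
  R term: (1×0.0958)² = 0.00917
  A term: (1×0.0677)² = 0.00458
  L term: (-1×0.0921)² = 0.00847
Total = 0.0222. Share from A = 0.00458/0.0222 = 0.206.

20.6%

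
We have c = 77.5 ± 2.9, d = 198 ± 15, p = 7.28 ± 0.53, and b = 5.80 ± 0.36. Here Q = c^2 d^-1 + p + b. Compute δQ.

Let w = c^2·d^-1 = 30.3. δw/w = √((2·δc/c)² + (-1·δd/d)²) = √(0.00560 + 0.00574) = 0.106, so δw = 3.23.
Q = w + p + b: δQ = √(δw² + δp² + δb²) = √(10.4 + 0.281 + 0.130) = 3.29

3.29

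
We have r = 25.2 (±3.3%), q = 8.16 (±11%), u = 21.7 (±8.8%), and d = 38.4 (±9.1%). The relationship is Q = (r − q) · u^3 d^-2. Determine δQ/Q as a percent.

32.9%

Let w = r − q = 17.0. δw = √(δr² + δq²) = √(0.692 + 0.806) = 1.22, so δw/w = 0.0718.
Q is then a monomial in w, u, d:
δQ/Q = √((δw/w)² + (3·δu/u)² + (-2·δd/d)²) = √(0.00516 + 0.0697 + 0.0331) = 0.329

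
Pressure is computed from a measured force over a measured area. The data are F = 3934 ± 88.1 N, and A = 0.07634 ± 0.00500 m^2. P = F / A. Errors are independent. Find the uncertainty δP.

Each factor contributes (exponent × relative error)² to (δP/P)²:
  (1·δF/F)² = (1×0.0224)² = 0.000502;  (-1·δA/A)² = (-1×0.0655)² = 0.00429
δP/P = √(0.00479) = 0.0692
P = 51530 Pa, so δP = 0.0692 × 51530 = 3570 Pa.

3570 Pa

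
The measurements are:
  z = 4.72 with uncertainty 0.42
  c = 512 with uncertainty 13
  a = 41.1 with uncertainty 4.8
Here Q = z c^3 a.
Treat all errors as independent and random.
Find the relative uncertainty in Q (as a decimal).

Products/powers → add relative errors in quadrature, weighted by exponent:
  (1·δz/z)² = (1×0.0890)² = 0.00792;  (3·δc/c)² = (3×0.0254)² = 0.00580;  (1·δa/a)² = (1×0.117)² = 0.0136
δQ/Q = √(0.0274) = 0.165

0.165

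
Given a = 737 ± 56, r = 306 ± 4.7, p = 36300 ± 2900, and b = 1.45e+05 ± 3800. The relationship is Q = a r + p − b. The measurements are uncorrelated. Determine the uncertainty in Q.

18100

Let w = a·r = 2.26e+05. δw/w = √((1·δa/a)² + (1·δr/r)²) = √(0.00577 + 0.000236) = 0.0775, so δw = 17500.
Q = w + p − b: δQ = √(δw² + δp² + δb²) = √(3.06e+08 + 8.41e+06 + 1.44e+07) = 18100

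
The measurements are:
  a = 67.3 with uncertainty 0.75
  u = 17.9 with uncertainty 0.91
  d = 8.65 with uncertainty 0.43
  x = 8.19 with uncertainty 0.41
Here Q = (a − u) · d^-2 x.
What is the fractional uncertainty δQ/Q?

0.114

Let w = a − u = 49.4. δw = √(δa² + δu²) = √(0.562 + 0.828) = 1.18, so δw/w = 0.0239.
Q is then a monomial in w, d, x:
δQ/Q = √((δw/w)² + (-2·δd/d)² + (1·δx/x)²) = √(0.000570 + 0.00988 + 0.00251) = 0.114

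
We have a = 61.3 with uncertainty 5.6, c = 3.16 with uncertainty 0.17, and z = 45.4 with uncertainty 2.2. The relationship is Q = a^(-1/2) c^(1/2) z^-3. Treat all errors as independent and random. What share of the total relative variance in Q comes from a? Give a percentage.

(δQ/Q)² = (−½·δa/a)² + (½·δc/c)² + (-3·δz/z)²
  a term: (-0.5×0.0914)² = 0.00209
  c term: (0.5×0.0538)² = 0.000724
  z term: (-3×0.0485)² = 0.0211
Total = 0.0239. Share from a = 0.00209/0.0239 = 0.0871.

8.71%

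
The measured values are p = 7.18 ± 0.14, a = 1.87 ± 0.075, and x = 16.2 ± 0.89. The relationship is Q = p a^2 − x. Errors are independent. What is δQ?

Let w = p·a^2 = 25.1. δw/w = √((1·δp/p)² + (2·δa/a)²) = √(0.000380 + 0.00643) = 0.0825, so δw = 2.07.
Q = w − x: δQ = √(δw² + δx²) = √(4.30 + 0.792) = 2.26

2.26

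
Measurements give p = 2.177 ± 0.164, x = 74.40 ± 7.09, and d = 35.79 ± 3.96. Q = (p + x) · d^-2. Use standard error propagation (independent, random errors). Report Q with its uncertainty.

Let u = p + x = 76.58. δu = √(δp² + δx²) = √(0.0269 + 50.3) = 7.09, so δu/u = 0.0926.
Q is then a monomial in u, d:
δQ/Q = √((δu/u)² + (-2·δd/d)²) = √(0.00858 + 0.0490) = 0.240
Q = 0.05978, so δQ = 0.240 × 0.05978 = 0.0143.

0.05978 ± 0.0143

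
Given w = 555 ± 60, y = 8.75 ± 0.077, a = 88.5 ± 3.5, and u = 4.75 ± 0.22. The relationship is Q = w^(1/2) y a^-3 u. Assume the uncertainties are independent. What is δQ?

Products/powers → add relative errors in quadrature, weighted by exponent:
  (½·δw/w)² = (0.5×0.108)² = 0.00292;  (1·δy/y)² = (1×0.00880)² = 7.74e-05;  (-3·δa/a)² = (-3×0.0395)² = 0.0141;  (1·δu/u)² = (1×0.0463)² = 0.00215
δQ/Q = √(0.0192) = 0.139
Q = 0.00141, so δQ = 0.139 × 0.00141 = 0.000196.

0.000196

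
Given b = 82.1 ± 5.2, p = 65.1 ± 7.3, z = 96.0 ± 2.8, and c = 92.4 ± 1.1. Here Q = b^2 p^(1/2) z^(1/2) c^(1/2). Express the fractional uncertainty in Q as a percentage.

13.9%

Q is a product of powers, so relative uncertainties combine in quadrature:
  (2·δb/b)² = (2×0.0633)² = 0.0160;  (½·δp/p)² = (0.5×0.112)² = 0.00314;  (½·δz/z)² = (0.5×0.0292)² = 0.000213;  (½·δc/c)² = (0.5×0.0119)² = 3.54e-05
δQ/Q = √(0.0194) = 0.139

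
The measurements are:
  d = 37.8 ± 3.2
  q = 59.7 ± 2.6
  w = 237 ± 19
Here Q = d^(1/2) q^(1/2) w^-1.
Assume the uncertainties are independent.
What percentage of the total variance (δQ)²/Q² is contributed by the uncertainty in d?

(δQ/Q)² = (½·δd/d)² + (½·δq/q)² + (-1·δw/w)²
  d term: (0.5×0.0847)² = 0.00179
  q term: (0.5×0.0436)² = 0.000474
  w term: (-1×0.0802)² = 0.00643
Total = 0.00869. Share from d = 0.00179/0.00869 = 0.206.

20.6%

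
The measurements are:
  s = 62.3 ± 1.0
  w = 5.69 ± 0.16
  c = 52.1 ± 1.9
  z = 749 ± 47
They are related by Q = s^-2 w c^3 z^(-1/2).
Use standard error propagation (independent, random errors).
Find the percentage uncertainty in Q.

12.2%

Relative error in a monomial: (δQ/Q)² = Σ (nᵢ · δxᵢ/xᵢ)².
  (-2·δs/s)² = (-2×0.0161)² = 0.00103;  (1·δw/w)² = (1×0.0281)² = 0.000791;  (3·δc/c)² = (3×0.0365)² = 0.0120;  (−½·δz/z)² = (-0.5×0.0628)² = 0.000984
δQ/Q = √(0.0148) = 0.122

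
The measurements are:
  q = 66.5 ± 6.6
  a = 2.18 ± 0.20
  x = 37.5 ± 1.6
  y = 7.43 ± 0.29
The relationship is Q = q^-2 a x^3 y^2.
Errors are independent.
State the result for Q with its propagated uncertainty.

1440 ± 380

Relative error in a monomial: (δQ/Q)² = Σ (nᵢ · δxᵢ/xᵢ)².
  (-2·δq/q)² = (-2×0.0992)² = 0.0394;  (1·δa/a)² = (1×0.0917)² = 0.00842;  (3·δx/x)² = (3×0.0427)² = 0.0164;  (2·δy/y)² = (2×0.0390)² = 0.00609
δQ/Q = √(0.0703) = 0.265
Q = 1440, so δQ = 0.265 × 1440 = 380.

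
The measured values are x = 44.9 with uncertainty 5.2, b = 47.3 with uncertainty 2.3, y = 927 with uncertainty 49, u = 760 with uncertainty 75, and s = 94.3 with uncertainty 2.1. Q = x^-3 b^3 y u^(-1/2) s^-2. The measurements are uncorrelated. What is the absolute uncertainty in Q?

Q is a product of powers, so relative uncertainties combine in quadrature:
  (-3·δx/x)² = (-3×0.116)² = 0.121;  (3·δb/b)² = (3×0.0486)² = 0.0213;  (1·δy/y)² = (1×0.0529)² = 0.00279;  (−½·δu/u)² = (-0.5×0.0987)² = 0.00243;  (-2·δs/s)² = (-2×0.0223)² = 0.00198
δQ/Q = √(0.149) = 0.386
Q = 0.00442, so δQ = 0.386 × 0.00442 = 0.00171.

0.00171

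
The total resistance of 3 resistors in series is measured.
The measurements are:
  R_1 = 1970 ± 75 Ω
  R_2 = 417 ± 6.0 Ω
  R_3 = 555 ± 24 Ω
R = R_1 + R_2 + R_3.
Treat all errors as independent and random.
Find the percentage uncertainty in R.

Each term contributes (cᵢ δxᵢ)² to (δR)²:
  (δR_1)² = 5620;  (δR_2)² = 36.0;  (δR_3)² = 576
δR = √(6240) = 79.0 Ω
R = 2940 Ω, so δR/R = 79.0/2940 = 0.0268.

2.68%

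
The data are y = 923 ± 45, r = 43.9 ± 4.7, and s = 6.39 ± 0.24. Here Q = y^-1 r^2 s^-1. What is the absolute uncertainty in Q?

0.0728

Products/powers → add relative errors in quadrature, weighted by exponent:
  (-1·δy/y)² = (-1×0.0488)² = 0.00238;  (2·δr/r)² = (2×0.107)² = 0.0458;  (-1·δs/s)² = (-1×0.0376)² = 0.00141
δQ/Q = √(0.0496) = 0.223
Q = 0.327, so δQ = 0.223 × 0.327 = 0.0728.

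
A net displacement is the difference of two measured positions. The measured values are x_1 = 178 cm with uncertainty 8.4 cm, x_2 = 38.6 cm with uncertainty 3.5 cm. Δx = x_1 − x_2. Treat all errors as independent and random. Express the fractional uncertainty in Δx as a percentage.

Absolute uncertainties add in quadrature for a linear combination:
  (δx_1)² = 70.6;  (δx_2)² = 12.2
δΔx = √(82.8) = 9.10 cm
Δx = 139 cm, so δΔx/Δx = 9.10/139 = 0.0653.

6.53%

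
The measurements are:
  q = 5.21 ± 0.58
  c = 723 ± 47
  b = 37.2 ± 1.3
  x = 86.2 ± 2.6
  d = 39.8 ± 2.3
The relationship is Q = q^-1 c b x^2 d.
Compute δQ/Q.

Products/powers → add relative errors in quadrature, weighted by exponent:
  (-1·δq/q)² = (-1×0.111)² = 0.0124;  (1·δc/c)² = (1×0.0650)² = 0.00423;  (1·δb/b)² = (1×0.0349)² = 0.00122;  (2·δx/x)² = (2×0.0302)² = 0.00364;  (1·δd/d)² = (1×0.0578)² = 0.00334
δQ/Q = √(0.0248) = 0.158

0.158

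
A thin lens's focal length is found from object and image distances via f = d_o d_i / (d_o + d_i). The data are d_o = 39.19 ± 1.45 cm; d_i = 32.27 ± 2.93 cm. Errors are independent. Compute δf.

∂f/∂d_o = (d_i/(d_o+d_i))² = 0.204;  ∂f/∂d_i = (d_o/(d_o+d_i))² = 0.301
δf = √((∂f/∂d_o · δd_o)² + (∂f/∂d_i · δd_i)²) = √(0.0874 + 0.777) = 0.930 cm

0.930 cm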